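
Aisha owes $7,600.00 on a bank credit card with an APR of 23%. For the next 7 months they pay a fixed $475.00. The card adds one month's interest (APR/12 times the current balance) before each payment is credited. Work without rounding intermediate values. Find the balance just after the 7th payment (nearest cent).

Monthly rate r = 23%/12 = 1.91667% = 0.0191667.
Each month: B ← B·(1+r) − $475.00.
Month 1: interest $145.67; balance after payment $7,270.67.
Month 2: interest $139.35; balance after payment $6,935.02.
Month 3: interest $132.92; balance after payment $6,592.94.
Month 4: interest $126.36; balance after payment $6,244.31.
Month 5: interest $119.68; balance after payment $5,888.99.
Month 6: interest $112.87; balance after payment $5,526.86.
Month 7: interest $105.93; balance after payment $5,157.79.

$5,157.79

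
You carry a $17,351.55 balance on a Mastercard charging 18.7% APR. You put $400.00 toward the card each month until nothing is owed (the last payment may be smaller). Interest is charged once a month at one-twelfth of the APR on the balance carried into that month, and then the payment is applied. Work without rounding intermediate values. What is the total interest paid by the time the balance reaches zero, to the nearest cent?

Monthly rate r = 18.7%/12 = 1.55833% = 0.0155833.
Payoff takes n = ⌈−ln(1 − rB₀/P)/ln(1+r)⌉ = ⌈72.881⌉ = 73 payments; the last is $352.79.
Total paid = 72·$400.00 + $352.79 = $29,152.79.
Total interest = total paid − principal = $29,152.79 − $17,351.55 = $11,801.24.

$11,801.24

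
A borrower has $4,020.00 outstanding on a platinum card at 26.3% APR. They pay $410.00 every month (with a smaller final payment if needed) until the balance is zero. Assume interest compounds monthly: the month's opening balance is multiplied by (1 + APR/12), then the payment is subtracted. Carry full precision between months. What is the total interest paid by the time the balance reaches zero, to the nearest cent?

Monthly rate r = 26.3%/12 = 2.19167% = 0.0219167.
Payoff takes n = ⌈−ln(1 − rB₀/P)/ln(1+r)⌉ = ⌈11.159⌉ = 12 payments; the last is $65.88.
Total paid = 11·$410.00 + $65.88 = $4,575.88.
Total interest = total paid − principal = $4,575.88 − $4,020.00 = $555.88.

$555.88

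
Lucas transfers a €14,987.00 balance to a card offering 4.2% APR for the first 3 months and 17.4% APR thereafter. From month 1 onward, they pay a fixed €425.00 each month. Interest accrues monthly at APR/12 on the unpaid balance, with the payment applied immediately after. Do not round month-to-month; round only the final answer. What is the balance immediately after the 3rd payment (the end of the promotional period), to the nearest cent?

Promo months 1–3 at r₀ = 4.2%/12 = 0.0035; months 4+ at r₁ = 17.4%/12 = 0.0145.
After month 3: iterate B ← B·(1+r₀) − €425.00 for 3 months → €13,865.45.

€13,865.45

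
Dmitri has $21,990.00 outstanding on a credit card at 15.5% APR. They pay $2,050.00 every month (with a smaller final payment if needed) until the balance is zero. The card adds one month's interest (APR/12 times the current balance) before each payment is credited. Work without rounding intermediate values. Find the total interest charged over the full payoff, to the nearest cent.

Monthly rate r = 15.5%/12 = 1.29167% = 0.0129167.
Payoff takes n = ⌈−ln(1 − rB₀/P)/ln(1+r)⌉ = ⌈11.621⌉ = 12 payments; the last is $1,276.22.
Total paid = 11·$2,050.00 + $1,276.22 = $23,826.22.
Total interest = total paid − principal = $23,826.22 − $21,990.00 = $1,836.22.

$1,836.22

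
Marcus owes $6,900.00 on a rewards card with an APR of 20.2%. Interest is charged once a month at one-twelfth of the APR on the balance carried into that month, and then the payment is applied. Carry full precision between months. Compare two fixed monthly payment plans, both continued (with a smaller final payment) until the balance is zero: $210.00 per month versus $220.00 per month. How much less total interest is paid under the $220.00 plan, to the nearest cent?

Monthly rate r = 20.2%/12 = 1.68333% = 0.0168333.
At $210.00/mo: n = ⌈−ln(1 − rB₀/P)/ln(1+r)⌉ = 49 payments (last $52.35); total interest = total paid − $6,900.00 = $3,232.35.
At $220.00/mo: 45 payments (last $213.27); total interest $2,993.27.
Interest saved = $3,232.35 − $2,993.27 = $239.08.

$239.08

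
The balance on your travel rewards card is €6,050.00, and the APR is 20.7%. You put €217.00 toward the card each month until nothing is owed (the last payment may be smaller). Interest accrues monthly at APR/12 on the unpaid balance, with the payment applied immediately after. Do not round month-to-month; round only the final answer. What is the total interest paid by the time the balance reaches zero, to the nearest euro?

Monthly rate r = 20.7%/12 = 1.725% = 0.01725.
Payoff takes n = ⌈−ln(1 − rB₀/P)/ln(1+r)⌉ = ⌈38.340⌉ = 39 payments; the last is €74.16.
Total paid = 38·€217.00 + €74.16 = €8,320.16.
Total interest = total paid − principal = €8,320.16 − €6,050.00 = €2,270.16.

€2,270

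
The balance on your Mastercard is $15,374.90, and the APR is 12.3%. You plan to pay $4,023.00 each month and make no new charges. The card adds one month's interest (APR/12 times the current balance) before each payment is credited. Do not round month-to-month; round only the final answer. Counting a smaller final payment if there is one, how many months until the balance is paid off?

Monthly rate r = 12.3%/12 = 1.025% = 0.01025.
Recurrence: B ← B·(1+r) − $4,023.00.
Month 1: interest $157.59; balance after payment $11,509.49.
Month 2: interest $117.97; balance after payment $7,604.47.
Month 3: interest $77.95; balance after payment $3,659.41.
Month 4: interest $37.51; balance after payment $0.00.

4 months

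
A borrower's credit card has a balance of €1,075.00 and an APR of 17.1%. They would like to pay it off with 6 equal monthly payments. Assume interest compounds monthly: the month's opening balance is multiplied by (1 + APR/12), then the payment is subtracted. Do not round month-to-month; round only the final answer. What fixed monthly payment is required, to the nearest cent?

€188.21

Monthly rate r = 17.1%/12 = 1.425% = 0.01425.
Level-payment amortization: P = B₀·r / (1 − (1+r)^(−n)) = 1075.00·0.01425 / (1 − 1.01425^(−6)).
Denominator 1 − (1+r)^(−6) = 0.0813926801.
P = 15.3188 / 0.0813926801 ≈ 188.21.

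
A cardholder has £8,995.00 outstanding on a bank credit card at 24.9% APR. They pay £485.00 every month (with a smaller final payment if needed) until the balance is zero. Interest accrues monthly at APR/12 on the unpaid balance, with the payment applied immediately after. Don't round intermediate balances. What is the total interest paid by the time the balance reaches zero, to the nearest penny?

£2,480.00

Monthly rate r = 24.9%/12 = 2.075% = 0.02075.
Payoff takes n = ⌈−ln(1 − rB₀/P)/ln(1+r)⌉ = ⌈23.657⌉ = 24 payments; the last is £320.00.
Total paid = 23·£485.00 + £320.00 = £11,475.00.
Total interest = total paid − principal = £11,475.00 − £8,995.00 = £2,480.00.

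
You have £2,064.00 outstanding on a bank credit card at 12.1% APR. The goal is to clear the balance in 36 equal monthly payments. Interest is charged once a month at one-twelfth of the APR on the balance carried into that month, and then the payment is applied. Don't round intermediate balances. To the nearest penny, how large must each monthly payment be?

Monthly rate r = 12.1%/12 = 1.00833% = 0.0100833.
Level-payment amortization: P = B₀·r / (1 − (1+r)^(−n)) = 2064.00·0.0100833 / (1 − 1.01008^(−36)).
Denominator 1 − (1+r)^(−36) = 0.3031479.
P = 20.812 / 0.3031479 ≈ 68.65.

£68.65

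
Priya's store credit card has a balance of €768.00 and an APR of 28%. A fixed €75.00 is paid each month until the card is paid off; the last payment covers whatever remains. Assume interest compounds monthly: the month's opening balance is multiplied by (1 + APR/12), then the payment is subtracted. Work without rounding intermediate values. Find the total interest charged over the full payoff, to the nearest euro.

€120

Monthly rate r = 28%/12 = 2.33333% = 0.0233333.
Payoff takes n = ⌈−ln(1 − rB₀/P)/ln(1+r)⌉ = ⌈11.837⌉ = 12 payments; the last is €62.93.
Total paid = 11·€75.00 + €62.93 = €887.93.
Total interest = total paid − principal = €887.93 − €768.00 = €119.93.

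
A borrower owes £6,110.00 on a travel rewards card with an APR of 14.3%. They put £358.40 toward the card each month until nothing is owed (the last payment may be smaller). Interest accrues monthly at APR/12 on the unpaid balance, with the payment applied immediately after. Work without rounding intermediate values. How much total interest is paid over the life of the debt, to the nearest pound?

£761

Monthly rate r = 14.3%/12 = 1.19167% = 0.0119167.
Payoff takes n = ⌈−ln(1 − rB₀/P)/ln(1+r)⌉ = ⌈19.170⌉ = 20 payments; the last is £61.33.
Total paid = 19·£358.40 + £61.33 = £6,870.93.
Total interest = total paid − principal = £6,870.93 − £6,110.00 = £760.93.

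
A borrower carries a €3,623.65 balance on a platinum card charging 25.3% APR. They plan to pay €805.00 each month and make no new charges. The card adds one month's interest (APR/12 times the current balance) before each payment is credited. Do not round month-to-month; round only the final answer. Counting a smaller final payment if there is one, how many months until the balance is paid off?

Monthly rate r = 25.3%/12 = 2.10833% = 0.0210833.
Recurrence: B ← B·(1+r) − €805.00.
Month 1: interest €76.40; balance after payment €2,895.05.
Month 2: interest €61.04; balance after payment €2,151.09.
Month 3: interest €45.35; balance after payment €1,391.44.
Month 4: interest €29.34; balance after payment €615.77.
Month 5: interest €12.98; balance after payment €0.00.

5 months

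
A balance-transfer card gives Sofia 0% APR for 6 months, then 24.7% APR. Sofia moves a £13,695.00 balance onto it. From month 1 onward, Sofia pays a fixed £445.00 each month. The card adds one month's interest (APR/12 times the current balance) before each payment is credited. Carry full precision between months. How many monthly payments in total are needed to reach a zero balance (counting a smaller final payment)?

Promo months 1–6 at r₀ = 0%/12 = 0; months 7+ at r₁ = 24.7%/12 = 0.0205833.
After month 6 (no interest yet): B = £13,695.00 − 6·£445.00 = £11,025.00.
Then at r₁ with £445.00/mo: n₂ = −ln(1 − r₁·B/P)/ln(1+r₁) ≈ 35.01 → 36 more payments.

42 payments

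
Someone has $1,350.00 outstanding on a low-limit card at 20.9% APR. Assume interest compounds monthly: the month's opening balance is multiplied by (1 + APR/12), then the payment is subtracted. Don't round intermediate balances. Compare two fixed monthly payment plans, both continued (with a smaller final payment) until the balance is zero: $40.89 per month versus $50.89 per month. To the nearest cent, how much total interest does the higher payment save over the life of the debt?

$199.33

Monthly rate r = 20.9%/12 = 1.74167% = 0.0174167.
At $40.89/mo: n = ⌈−ln(1 − rB₀/P)/ln(1+r)⌉ = 50 payments (last $22.91); total interest = total paid − $1,350.00 = $676.52.
At $50.89/mo: 36 payments (last $46.04); total interest $477.19.
Interest saved = $676.52 − $477.19 = $199.33.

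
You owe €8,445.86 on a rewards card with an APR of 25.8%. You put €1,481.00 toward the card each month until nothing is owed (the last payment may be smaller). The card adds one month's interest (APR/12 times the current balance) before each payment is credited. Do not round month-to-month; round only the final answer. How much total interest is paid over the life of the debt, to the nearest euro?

Monthly rate r = 25.8%/12 = 2.15% = 0.0215.
Payoff takes n = ⌈−ln(1 − rB₀/P)/ln(1+r)⌉ = ⌈6.149⌉ = 7 payments; the last is €222.80.
Total paid = 6·€1,481.00 + €222.80 = €9,108.80.
Total interest = total paid − principal = €9,108.80 − €8,445.86 = €662.94.

€663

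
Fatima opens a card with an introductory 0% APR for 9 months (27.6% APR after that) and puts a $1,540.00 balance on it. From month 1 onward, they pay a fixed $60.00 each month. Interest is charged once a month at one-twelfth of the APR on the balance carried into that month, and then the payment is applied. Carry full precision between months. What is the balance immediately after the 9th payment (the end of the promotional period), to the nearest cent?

$1,000.00

Promo months 1–9 at r₀ = 0%/12 = 0; months 10+ at r₁ = 27.6%/12 = 0.023.
After month 9 (no interest yet): B = $1,540.00 − 9·$60.00 = $1,000.00.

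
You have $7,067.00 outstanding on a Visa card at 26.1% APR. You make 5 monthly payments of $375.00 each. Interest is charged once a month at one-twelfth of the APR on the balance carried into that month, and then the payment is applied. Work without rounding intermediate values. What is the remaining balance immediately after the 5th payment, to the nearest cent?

$5,911.35

Monthly rate r = 26.1%/12 = 2.175% = 0.02175.
Each month: B ← B·(1+r) − $375.00.
Month 1: interest $153.71; balance after payment $6,845.71.
Month 2: interest $148.89; balance after payment $6,619.60.
Month 3: interest $143.98; balance after payment $6,388.58.
Month 4: interest $138.95; balance after payment $6,152.53.
Month 5: interest $133.82; balance after payment $5,911.35.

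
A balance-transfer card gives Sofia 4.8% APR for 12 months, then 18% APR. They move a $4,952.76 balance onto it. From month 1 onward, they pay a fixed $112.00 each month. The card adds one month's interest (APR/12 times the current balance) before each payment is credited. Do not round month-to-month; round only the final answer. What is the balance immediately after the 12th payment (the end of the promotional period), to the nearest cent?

Promo months 1–12 at r₀ = 4.8%/12 = 0.004; months 13+ at r₁ = 18%/12 = 0.015.
After month 12: iterate B ← B·(1+r₀) − $112.00 for 12 months → $3,821.83.

$3,821.83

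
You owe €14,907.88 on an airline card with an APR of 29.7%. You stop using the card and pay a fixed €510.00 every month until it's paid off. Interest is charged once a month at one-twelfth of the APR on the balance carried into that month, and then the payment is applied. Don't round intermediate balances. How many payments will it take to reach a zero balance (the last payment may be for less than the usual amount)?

53 months

Monthly rate r = 29.7%/12 = 2.475% = 0.02475.
Recurrence: B ← B·(1+r) − €510.00.
Month 1: interest €368.97; balance after payment €14,766.85.
Month 2: interest €365.48; balance after payment €14,622.33.
Closed form: n = −ln(1 − rB₀/P)/ln(1+r) = −ln(0.27653)/ln(1.02475) ≈ 52.577, so the balance reaches zero during payment 53.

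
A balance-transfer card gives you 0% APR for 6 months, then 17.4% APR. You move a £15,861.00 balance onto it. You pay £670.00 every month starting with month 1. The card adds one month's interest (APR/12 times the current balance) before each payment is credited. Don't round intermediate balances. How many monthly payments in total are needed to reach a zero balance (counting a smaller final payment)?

Promo months 1–6 at r₀ = 0%/12 = 0; months 7+ at r₁ = 17.4%/12 = 0.0145.
After month 6 (no interest yet): B = £15,861.00 − 6·£670.00 = £11,841.00.
Then at r₁ with £670.00/mo: n₂ = −ln(1 − r₁·B/P)/ln(1+r₁) ≈ 20.57 → 21 more payments.

27 months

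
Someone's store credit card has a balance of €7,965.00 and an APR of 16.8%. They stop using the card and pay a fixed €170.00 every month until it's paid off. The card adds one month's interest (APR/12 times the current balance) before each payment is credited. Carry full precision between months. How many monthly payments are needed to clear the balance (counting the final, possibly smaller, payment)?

Monthly rate r = 16.8%/12 = 1.4% = 0.014.
Recurrence: B ← B·(1+r) − €170.00.
Month 1: interest €111.51; balance after payment €7,906.51.
Month 2: interest €110.69; balance after payment €7,847.20.
Closed form: n = −ln(1 − rB₀/P)/ln(1+r) = −ln(0.34406)/ln(1.014) ≈ 76.742, so the balance reaches zero during payment 77.

77 payments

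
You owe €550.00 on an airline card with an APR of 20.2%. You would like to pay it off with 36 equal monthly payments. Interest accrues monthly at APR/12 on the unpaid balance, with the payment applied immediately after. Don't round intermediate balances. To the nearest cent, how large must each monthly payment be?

€20.50

Monthly rate r = 20.2%/12 = 1.68333% = 0.0168333.
Level-payment amortization: P = B₀·r / (1 − (1+r)^(−n)) = 550.00·0.0168333 / (1 − 1.01683^(−36)).
Denominator 1 − (1+r)^(−36) = 0.451712791.
P = 9.25833 / 0.451712791 ≈ 20.50.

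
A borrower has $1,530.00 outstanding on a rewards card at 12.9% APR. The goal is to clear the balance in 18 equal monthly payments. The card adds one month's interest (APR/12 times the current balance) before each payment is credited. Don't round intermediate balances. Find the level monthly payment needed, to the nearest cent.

$93.94

Monthly rate r = 12.9%/12 = 1.075% = 0.01075.
Level-payment amortization: P = B₀·r / (1 − (1+r)^(−n)) = 1530.00·0.01075 / (1 − 1.01075^(−18)).
Denominator 1 − (1+r)^(−18) = 0.175078733.
P = 16.4475 / 0.175078733 ≈ 93.94.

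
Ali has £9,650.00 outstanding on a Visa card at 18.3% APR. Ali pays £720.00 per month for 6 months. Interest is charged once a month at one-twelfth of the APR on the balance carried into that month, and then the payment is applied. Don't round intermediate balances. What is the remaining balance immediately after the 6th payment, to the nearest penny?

Monthly rate r = 18.3%/12 = 1.525% = 0.01525.
Each month: B ← B·(1+r) − £720.00.
Month 1: interest £147.16; balance after payment £9,077.16.
Month 2: interest £138.43; balance after payment £8,495.59.
Month 3: interest £129.56; balance after payment £7,905.15.
Month 4: interest £120.55; balance after payment £7,305.70.
Month 5: interest £111.41; balance after payment £6,697.11.
Month 6: interest £102.13; balance after payment £6,079.24.

£6,079.24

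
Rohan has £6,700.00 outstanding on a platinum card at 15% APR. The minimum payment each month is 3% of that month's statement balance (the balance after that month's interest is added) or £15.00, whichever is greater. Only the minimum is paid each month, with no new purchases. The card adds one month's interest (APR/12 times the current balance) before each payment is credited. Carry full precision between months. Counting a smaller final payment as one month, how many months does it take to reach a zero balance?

Monthly rate r = 15%/12 = 1.25% = 0.0125.
While 3% of the post-interest balance exceeds £15.00, each month B ← (B·(1+r))·(1 − 0.03), i.e. B shrinks by the factor (1+r)·0.97 = 0.98212.
This holds for months 1–145. Entering month 146 the balance is £490.07; 3% of the post-interest balance is now below £15.00, so the flat £15.00 minimum applies from here.
From month 146 a fixed £15.00 at rate r clears £490.07 in 43 more payments. Total: 145 + 43 = 188 months.

188 months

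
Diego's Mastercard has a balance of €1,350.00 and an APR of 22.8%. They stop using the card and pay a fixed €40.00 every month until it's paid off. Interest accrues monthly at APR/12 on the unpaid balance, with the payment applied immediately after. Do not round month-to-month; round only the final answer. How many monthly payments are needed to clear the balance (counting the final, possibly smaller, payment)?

Monthly rate r = 22.8%/12 = 1.9% = 0.019.
Recurrence: B ← B·(1+r) − €40.00.
Month 1: interest €25.65; balance after payment €1,335.65.
Month 2: interest €25.38; balance after payment €1,321.03.
Closed form: n = −ln(1 − rB₀/P)/ln(1+r) = −ln(0.35875)/ln(1.019) ≈ 54.465, so the balance reaches zero during payment 55.

55 payments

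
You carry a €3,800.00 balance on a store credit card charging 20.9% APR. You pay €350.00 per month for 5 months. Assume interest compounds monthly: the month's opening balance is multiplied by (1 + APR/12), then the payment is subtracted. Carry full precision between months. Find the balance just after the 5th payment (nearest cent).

€2,330.62

Monthly rate r = 20.9%/12 = 1.74167% = 0.0174167.
Each month: B ← B·(1+r) − €350.00.
Month 1: interest €66.18; balance after payment €3,516.18.
Month 2: interest €61.24; balance after payment €3,227.42.
Month 3: interest €56.21; balance after payment €2,933.63.
Month 4: interest €51.09; balance after payment €2,634.73.
Month 5: interest €45.89; balance after payment €2,330.62.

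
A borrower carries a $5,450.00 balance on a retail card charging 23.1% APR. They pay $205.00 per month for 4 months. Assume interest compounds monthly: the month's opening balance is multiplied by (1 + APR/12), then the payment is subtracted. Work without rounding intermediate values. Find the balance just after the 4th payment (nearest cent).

Monthly rate r = 23.1%/12 = 1.925% = 0.01925.
Each month: B ← B·(1+r) − $205.00.
Month 1: interest $104.91; balance after payment $5,349.91.
Month 2: interest $102.99; balance after payment $5,247.90.
Month 3: interest $101.02; balance after payment $5,143.92.
Month 4: interest $99.02; balance after payment $5,037.94.

$5,037.94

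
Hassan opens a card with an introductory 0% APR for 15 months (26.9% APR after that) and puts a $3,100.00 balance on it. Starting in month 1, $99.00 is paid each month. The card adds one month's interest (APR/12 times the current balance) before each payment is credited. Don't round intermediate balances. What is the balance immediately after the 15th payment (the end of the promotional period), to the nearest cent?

$1,615.00

Promo months 1–15 at r₀ = 0%/12 = 0; months 16+ at r₁ = 26.9%/12 = 0.0224167.
After month 15 (no interest yet): B = $3,100.00 − 15·$99.00 = $1,615.00.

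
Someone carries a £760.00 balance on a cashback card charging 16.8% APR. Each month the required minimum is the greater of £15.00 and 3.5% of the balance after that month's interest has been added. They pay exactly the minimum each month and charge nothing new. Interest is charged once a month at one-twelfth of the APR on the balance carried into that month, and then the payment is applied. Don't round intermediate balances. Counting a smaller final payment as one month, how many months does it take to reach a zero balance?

Monthly rate r = 16.8%/12 = 1.4% = 0.014.
While 3.5% of the post-interest balance exceeds £15.00, each month B ← (B·(1+r))·(1 − 0.035), i.e. B shrinks by the factor (1+r)·0.965 = 0.97851.
This holds for months 1–28. Entering month 29 the balance is £413.66; 3.5% of the post-interest balance is now below £15.00, so the flat £15.00 minimum applies from here.
From month 29 a fixed £15.00 at rate r clears £413.66 in 36 more payments. Total: 28 + 36 = 64 months.

64 months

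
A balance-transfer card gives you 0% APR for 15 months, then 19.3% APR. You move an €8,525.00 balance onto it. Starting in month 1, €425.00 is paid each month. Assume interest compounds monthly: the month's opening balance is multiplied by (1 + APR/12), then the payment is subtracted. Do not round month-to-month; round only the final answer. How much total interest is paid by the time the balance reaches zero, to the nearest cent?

€111.24

Promo months 1–15 at r₀ = 0%/12 = 0; months 16+ at r₁ = 19.3%/12 = 0.0160833.
After month 15 (no interest yet): B = €8,525.00 − 15·€425.00 = €2,150.00.
Then at r₁ with €425.00/mo: n₂ = −ln(1 − r₁·B/P)/ln(1+r₁) ≈ 5.32 → 6 more payments.
Total paid = 20·€425.00 + €136.24 = €8,636.24; interest = €8,636.24 − €8,525.00 = €111.24.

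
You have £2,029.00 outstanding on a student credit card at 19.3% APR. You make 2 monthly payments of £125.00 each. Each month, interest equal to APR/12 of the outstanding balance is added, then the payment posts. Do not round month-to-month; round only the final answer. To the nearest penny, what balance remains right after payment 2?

Monthly rate r = 19.3%/12 = 1.60833% = 0.0160833.
Each month: B ← B·(1+r) − £125.00.
Month 1: interest £32.63; balance after payment £1,936.63.
Month 2: interest £31.15; balance after payment £1,842.78.

£1,842.78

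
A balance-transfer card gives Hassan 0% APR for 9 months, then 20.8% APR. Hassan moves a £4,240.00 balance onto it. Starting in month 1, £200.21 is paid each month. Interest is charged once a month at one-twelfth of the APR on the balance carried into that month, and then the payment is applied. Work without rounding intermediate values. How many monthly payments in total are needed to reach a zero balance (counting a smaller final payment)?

23 months

Promo months 1–9 at r₀ = 0%/12 = 0; months 10+ at r₁ = 20.8%/12 = 0.0173333.
After month 9 (no interest yet): B = £4,240.00 − 9·£200.21 = £2,438.11.
Then at r₁ with £200.21/mo: n₂ = −ln(1 − r₁·B/P)/ln(1+r₁) ≈ 13.80 → 14 more payments.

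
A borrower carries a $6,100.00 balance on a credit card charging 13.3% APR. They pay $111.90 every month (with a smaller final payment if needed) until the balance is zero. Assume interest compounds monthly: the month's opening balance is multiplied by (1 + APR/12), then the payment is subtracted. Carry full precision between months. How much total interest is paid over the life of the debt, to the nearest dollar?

$3,309

Monthly rate r = 13.3%/12 = 1.10833% = 0.0110833.
Payoff takes n = ⌈−ln(1 − rB₀/P)/ln(1+r)⌉ = ⌈84.084⌉ = 85 payments; the last is $9.49.
Total paid = 84·$111.90 + $9.49 = $9,409.09.
Total interest = total paid − principal = $9,409.09 − $6,100.00 = $3,309.09.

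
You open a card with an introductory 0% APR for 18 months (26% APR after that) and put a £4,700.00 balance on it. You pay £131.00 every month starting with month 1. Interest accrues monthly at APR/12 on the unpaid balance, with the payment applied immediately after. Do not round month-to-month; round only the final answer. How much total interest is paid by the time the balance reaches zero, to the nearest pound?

£653

Promo months 1–18 at r₀ = 0%/12 = 0; months 19+ at r₁ = 26%/12 = 0.0216667.
After month 18 (no interest yet): B = £4,700.00 − 18·£131.00 = £2,342.00.
Then at r₁ with £131.00/mo: n₂ = −ln(1 − r₁·B/P)/ln(1+r₁) ≈ 22.86 → 23 more payments.
Total paid = 40·£131.00 + £112.57 = £5,352.57; interest = £5,352.57 − £4,700.00 = £652.57.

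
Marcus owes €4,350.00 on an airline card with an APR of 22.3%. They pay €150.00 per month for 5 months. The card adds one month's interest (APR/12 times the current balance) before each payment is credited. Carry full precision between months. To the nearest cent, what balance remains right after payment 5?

Monthly rate r = 22.3%/12 = 1.85833% = 0.0185833.
Each month: B ← B·(1+r) − €150.00.
Month 1: interest €80.84; balance after payment €4,280.84.
Month 2: interest €79.55; balance after payment €4,210.39.
Month 3: interest €78.24; balance after payment €4,138.63.
Month 4: interest €76.91; balance after payment €4,065.54.
Month 5: interest €75.55; balance after payment €3,991.09.

€3,991.09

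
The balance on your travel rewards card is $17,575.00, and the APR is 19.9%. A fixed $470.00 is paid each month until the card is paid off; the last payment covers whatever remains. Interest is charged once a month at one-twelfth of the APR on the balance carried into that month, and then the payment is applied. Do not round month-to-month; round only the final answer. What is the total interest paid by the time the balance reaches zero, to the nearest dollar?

Monthly rate r = 19.9%/12 = 1.65833% = 0.0165833.
Payoff takes n = ⌈−ln(1 − rB₀/P)/ln(1+r)⌉ = ⌈58.847⌉ = 59 payments; the last is $398.58.
Total paid = 58·$470.00 + $398.58 = $27,658.58.
Total interest = total paid − principal = $27,658.58 − $17,575.00 = $10,083.58.

$10,084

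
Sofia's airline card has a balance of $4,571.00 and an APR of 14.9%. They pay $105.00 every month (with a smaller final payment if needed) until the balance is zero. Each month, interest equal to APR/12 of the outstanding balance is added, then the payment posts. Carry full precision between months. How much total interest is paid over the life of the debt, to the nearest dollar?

Monthly rate r = 14.9%/12 = 1.24167% = 0.0124167.
Payoff takes n = ⌈−ln(1 − rB₀/P)/ln(1+r)⌉ = ⌈63.022⌉ = 64 payments; the last is $2.29.
Total paid = 63·$105.00 + $2.29 = $6,617.29.
Total interest = total paid − principal = $6,617.29 − $4,571.00 = $2,046.29.

$2,046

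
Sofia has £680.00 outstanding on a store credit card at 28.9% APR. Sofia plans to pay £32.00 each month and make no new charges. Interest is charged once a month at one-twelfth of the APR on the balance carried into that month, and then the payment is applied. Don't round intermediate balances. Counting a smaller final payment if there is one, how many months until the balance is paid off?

Monthly rate r = 28.9%/12 = 2.40833% = 0.0240833.
Recurrence: B ← B·(1+r) − £32.00.
Month 1: interest £16.38; balance after payment £664.38.
Month 2: interest £16.00; balance after payment £648.38.
Closed form: n = −ln(1 − rB₀/P)/ln(1+r) = −ln(0.48823)/ln(1.02408) ≈ 30.127, so the balance reaches zero during payment 31.

31 months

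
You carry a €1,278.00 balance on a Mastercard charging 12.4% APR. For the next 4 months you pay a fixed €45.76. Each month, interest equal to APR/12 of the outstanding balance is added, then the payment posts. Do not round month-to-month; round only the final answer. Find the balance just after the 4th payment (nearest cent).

Monthly rate r = 12.4%/12 = 1.03333% = 0.0103333.
Each month: B ← B·(1+r) − €45.76.
Month 1: interest €13.21; balance after payment €1,245.45.
Month 2: interest €12.87; balance after payment €1,212.56.
Month 3: interest €12.53; balance after payment €1,179.33.
Month 4: interest €12.19; balance after payment €1,145.75.

€1,145.75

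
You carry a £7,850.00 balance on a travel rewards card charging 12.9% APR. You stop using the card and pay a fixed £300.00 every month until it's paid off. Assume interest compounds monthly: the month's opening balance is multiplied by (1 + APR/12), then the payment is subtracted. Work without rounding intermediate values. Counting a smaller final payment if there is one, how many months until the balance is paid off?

Monthly rate r = 12.9%/12 = 1.075% = 0.01075.
Recurrence: B ← B·(1+r) − £300.00.
Month 1: interest £84.39; balance after payment £7,634.39.
Month 2: interest £82.07; balance after payment £7,416.46.
Closed form: n = −ln(1 − rB₀/P)/ln(1+r) = −ln(0.71871)/ln(1.01075) ≈ 30.890, so the balance reaches zero during payment 31.

31 months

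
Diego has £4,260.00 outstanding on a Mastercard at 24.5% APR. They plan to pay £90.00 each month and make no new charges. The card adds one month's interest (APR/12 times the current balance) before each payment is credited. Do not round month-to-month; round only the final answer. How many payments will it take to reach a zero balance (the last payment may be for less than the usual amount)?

168 months

Monthly rate r = 24.5%/12 = 2.04167% = 0.0204167.
Recurrence: B ← B·(1+r) − £90.00.
Month 1: interest £86.97; balance after payment £4,256.98.
Month 2: interest £86.91; balance after payment £4,253.89.
Closed form: n = −ln(1 − rB₀/P)/ln(1+r) = −ln(0.033611)/ln(1.02042) ≈ 167.874, so the balance reaches zero during payment 168.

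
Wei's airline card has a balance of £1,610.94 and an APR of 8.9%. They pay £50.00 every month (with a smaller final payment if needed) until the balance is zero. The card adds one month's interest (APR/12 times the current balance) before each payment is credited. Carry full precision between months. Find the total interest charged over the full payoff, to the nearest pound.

Monthly rate r = 8.9%/12 = 0.741667% = 0.00741667.
Payoff takes n = ⌈−ln(1 − rB₀/P)/ln(1+r)⌉ = ⌈36.954⌉ = 37 payments; the last is £47.71.
Total paid = 36·£50.00 + £47.71 = £1,847.71.
Total interest = total paid − principal = £1,847.71 − £1,610.94 = £236.77.

£237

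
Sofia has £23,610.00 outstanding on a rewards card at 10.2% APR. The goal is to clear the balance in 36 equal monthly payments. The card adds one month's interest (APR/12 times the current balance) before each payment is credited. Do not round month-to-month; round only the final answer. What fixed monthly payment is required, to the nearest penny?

Monthly rate r = 10.2%/12 = 0.85% = 0.0085.
Level-payment amortization: P = B₀·r / (1 − (1+r)^(−n)) = 23610.00·0.0085 / (1 − 1.0085^(−36)).
Denominator 1 − (1+r)^(−36) = 0.262660486.
P = 200.685 / 0.262660486 ≈ 764.05.

£764.05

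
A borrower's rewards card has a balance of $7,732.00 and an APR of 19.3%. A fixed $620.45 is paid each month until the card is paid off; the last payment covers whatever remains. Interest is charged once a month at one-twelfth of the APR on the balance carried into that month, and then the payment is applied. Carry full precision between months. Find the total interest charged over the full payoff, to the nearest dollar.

$966

Monthly rate r = 19.3%/12 = 1.60833% = 0.0160833.
Payoff takes n = ⌈−ln(1 − rB₀/P)/ln(1+r)⌉ = ⌈14.019⌉ = 15 payments; the last is $11.96.
Total paid = 14·$620.45 + $11.96 = $8,698.26.
Total interest = total paid − principal = $8,698.26 − $7,732.00 = $966.26.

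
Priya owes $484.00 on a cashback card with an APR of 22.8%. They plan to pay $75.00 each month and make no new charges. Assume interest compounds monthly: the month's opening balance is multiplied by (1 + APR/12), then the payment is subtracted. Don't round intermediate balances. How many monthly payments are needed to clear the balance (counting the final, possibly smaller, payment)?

7 payments

Monthly rate r = 22.8%/12 = 1.9% = 0.019.
Recurrence: B ← B·(1+r) − $75.00.
Month 1: interest $9.20; balance after payment $418.20.
Month 2: interest $7.95; balance after payment $351.14.
Closed form: n = −ln(1 − rB₀/P)/ln(1+r) = −ln(0.87739)/ln(1.019) ≈ 6.950, so the balance reaches zero during payment 7.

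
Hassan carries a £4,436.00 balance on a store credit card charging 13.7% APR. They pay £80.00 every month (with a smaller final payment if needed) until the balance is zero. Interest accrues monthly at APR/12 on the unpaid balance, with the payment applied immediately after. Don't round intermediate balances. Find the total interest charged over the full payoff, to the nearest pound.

Monthly rate r = 13.7%/12 = 1.14167% = 0.0114167.
Payoff takes n = ⌈−ln(1 − rB₀/P)/ln(1+r)⌉ = ⌈88.314⌉ = 89 payments; the last is £25.23.
Total paid = 88·£80.00 + £25.23 = £7,065.23.
Total interest = total paid − principal = £7,065.23 − £4,436.00 = £2,629.23.

£2,629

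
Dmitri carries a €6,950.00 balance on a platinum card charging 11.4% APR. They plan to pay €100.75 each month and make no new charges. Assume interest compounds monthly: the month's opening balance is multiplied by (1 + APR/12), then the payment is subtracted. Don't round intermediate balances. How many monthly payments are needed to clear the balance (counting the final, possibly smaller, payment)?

113 months

Monthly rate r = 11.4%/12 = 0.95% = 0.0095.
Recurrence: B ← B·(1+r) − €100.75.
Month 1: interest €66.02; balance after payment €6,915.27.
Month 2: interest €65.70; balance after payment €6,880.22.
Closed form: n = −ln(1 − rB₀/P)/ln(1+r) = −ln(0.34467)/ln(1.0095) ≈ 112.656, so the balance reaches zero during payment 113.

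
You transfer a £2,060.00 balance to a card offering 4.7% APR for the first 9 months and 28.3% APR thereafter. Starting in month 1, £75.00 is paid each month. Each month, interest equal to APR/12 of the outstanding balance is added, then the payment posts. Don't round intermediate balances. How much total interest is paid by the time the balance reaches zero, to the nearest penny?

£570.05

Promo months 1–9 at r₀ = 4.7%/12 = 0.00391667; months 10+ at r₁ = 28.3%/12 = 0.0235833.
After month 9: iterate B ← B·(1+r₀) − £75.00 for 9 months → £1,448.09.
Then at r₁ with £75.00/mo: n₂ = −ln(1 − r₁·B/P)/ln(1+r₁) ≈ 26.07 → 27 more payments.
Total paid = 35·£75.00 + £5.05 = £2,630.05; interest = £2,630.05 − £2,060.00 = £570.05.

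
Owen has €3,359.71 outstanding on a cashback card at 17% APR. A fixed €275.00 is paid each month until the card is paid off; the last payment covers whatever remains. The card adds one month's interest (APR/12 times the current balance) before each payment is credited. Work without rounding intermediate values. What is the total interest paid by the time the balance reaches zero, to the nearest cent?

Monthly rate r = 17%/12 = 1.41667% = 0.0141667.
Payoff takes n = ⌈−ln(1 − rB₀/P)/ln(1+r)⌉ = ⌈13.510⌉ = 14 payments; the last is €140.61.
Total paid = 13·€275.00 + €140.61 = €3,715.61.
Total interest = total paid − principal = €3,715.61 − €3,359.71 = €355.90.

€355.90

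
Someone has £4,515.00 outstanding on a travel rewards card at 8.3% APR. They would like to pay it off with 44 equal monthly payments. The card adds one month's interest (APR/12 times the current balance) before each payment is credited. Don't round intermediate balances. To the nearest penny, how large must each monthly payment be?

£119.37

Monthly rate r = 8.3%/12 = 0.691667% = 0.00691667.
Level-payment amortization: P = B₀·r / (1 − (1+r)^(−n)) = 4515.00·0.00691667 / (1 − 1.00692^(−44)).
Denominator 1 − (1+r)^(−44) = 0.261611873.
P = 31.2288 / 0.261611873 ≈ 119.37.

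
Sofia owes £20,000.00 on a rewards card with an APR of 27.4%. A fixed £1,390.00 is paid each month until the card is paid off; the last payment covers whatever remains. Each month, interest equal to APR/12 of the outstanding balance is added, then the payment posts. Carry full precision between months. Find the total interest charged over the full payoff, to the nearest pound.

Monthly rate r = 27.4%/12 = 2.28333% = 0.0228333.
Payoff takes n = ⌈−ln(1 − rB₀/P)/ln(1+r)⌉ = ⌈17.642⌉ = 18 payments; the last is £896.05.
Total paid = 17·£1,390.00 + £896.05 = £24,526.05.
Total interest = total paid − principal = £24,526.05 − £20,000.00 = £4,526.05.

£4,526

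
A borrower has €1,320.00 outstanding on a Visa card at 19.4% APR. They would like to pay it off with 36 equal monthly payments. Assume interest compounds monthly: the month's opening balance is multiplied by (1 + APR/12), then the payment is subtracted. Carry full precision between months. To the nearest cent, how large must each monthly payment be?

Monthly rate r = 19.4%/12 = 1.61667% = 0.0161667.
Level-payment amortization: P = B₀·r / (1 − (1+r)^(−n)) = 1320.00·0.0161667 / (1 − 1.01617^(−36)).
Denominator 1 − (1+r)^(−36) = 0.438613463.
P = 21.34 / 0.438613463 ≈ 48.65.

€48.65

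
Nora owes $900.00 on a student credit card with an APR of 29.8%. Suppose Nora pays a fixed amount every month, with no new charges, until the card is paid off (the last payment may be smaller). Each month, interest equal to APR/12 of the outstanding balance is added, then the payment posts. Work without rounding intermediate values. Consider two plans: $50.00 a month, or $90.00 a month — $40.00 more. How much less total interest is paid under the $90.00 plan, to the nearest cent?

Monthly rate r = 29.8%/12 = 2.48333% = 0.0248333.
At $50.00/mo: n = ⌈−ln(1 − rB₀/P)/ln(1+r)⌉ = 25 payments (last $7.57); total interest = total paid − $900.00 = $307.57.
At $90.00/mo: 12 payments (last $57.61); total interest $147.61.
Interest saved = $307.57 − $147.61 = $159.96.

$159.96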